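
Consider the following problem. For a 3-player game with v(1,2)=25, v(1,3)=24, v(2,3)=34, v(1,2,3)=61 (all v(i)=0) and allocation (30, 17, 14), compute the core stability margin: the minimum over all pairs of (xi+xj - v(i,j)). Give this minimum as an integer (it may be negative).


Step 1: Slack for coalition (1,2): x1+x2 - v12 = 47 - 25 = 22
Step 2: Slack for coalition (1,3): x1+x3 - v13 = 44 - 24 = 20
Step 3: Slack for coalition (2,3): x2+x3 - v23 = 31 - 34 = -3
Step 4: Minimum slack = min(22, 20, -3) = -3, attained by (2,3); coalition (2,3) can block (slack < 0), so the allocation is not in the core

-3


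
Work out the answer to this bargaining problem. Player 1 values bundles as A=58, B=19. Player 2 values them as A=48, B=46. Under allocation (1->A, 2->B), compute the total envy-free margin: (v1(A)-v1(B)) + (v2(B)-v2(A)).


Step 1: Player 1's margin = v1(A) - v1(B) = 58 - 19 = 39
Step 2: Player 2's margin = v2(B) - v2(A) = 46 - 48 = -2
Step 3: Total margin = 39 + -2 = 37

37


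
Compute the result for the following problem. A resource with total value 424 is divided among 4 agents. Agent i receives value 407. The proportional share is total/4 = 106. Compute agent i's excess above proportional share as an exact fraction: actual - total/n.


Step 1: Proportional share = 424/4 = 106
Step 2: Agent's actual allocation = 407
Step 3: Excess = 407 - 106 = 301

301


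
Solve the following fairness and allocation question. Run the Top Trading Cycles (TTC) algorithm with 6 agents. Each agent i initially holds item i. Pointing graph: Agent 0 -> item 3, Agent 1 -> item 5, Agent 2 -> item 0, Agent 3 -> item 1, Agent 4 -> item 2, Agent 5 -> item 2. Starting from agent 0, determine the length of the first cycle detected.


Step 1: Trace the pointer graph from agent 0: 0 -> 3 -> 1 -> 5 -> 2 -> 0
Step 2: A cycle is detected when we revisit agent 0
Step 3: The cycle is: 0 -> 3 -> 1 -> 5 -> 2 -> 0
Step 4: Cycle length = 5

5


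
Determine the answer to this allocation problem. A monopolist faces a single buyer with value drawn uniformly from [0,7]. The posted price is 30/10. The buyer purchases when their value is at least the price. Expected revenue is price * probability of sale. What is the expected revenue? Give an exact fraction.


Step 1: Posted price r = 3, value support [0,7]
Step 2: P(v >= r) = (7 - 3)/7 = 4/7
Step 3: Expected revenue = r * P(v >= r) = 3 * 4/7
Step 4: Revenue = 12/7

12/7


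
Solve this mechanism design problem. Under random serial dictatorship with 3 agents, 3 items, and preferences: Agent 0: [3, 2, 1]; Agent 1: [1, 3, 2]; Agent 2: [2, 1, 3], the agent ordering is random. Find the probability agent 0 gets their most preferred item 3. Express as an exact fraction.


Step 1: Agent 0 wants item 3
Step 2: There are 6 possible orderings of agents
Step 3: In 6 orderings, agent 0 gets item 3
Step 4: Probability = 6/6 = 1

1


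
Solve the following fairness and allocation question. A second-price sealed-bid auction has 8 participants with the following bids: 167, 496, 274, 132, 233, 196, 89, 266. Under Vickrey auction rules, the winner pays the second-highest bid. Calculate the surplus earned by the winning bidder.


Step 1: Sort bids in descending order: 496, 274, 266, 233, 196, 167, 132, 89
Step 2: The winning bid is the highest: 496
Step 3: The payment equals the second-highest bid: 274
Step 4: Surplus = winner's bid - payment = 496 - 274 = 222

222


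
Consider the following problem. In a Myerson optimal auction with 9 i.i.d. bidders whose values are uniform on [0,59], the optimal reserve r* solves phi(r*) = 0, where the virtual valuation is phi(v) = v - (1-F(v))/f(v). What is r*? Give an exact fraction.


Step 1: For U[0,59], F(v) = v/59 and f(v) = 1/59
Step 2: phi(v) = v - (1 - v/59)/(1/59) = v - (59 - v) = 2v - 59
Step 3: Set phi(r*) = 0: 2r* - 59 = 0
Step 4: r* = 59/2 (the number of bidders n = 9 does not enter)

59/2


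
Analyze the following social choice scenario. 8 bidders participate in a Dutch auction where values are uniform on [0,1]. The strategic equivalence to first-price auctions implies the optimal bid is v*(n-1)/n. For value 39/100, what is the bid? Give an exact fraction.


Step 1: Dutch auctions are strategically equivalent to first-price auctions
Step 2: The equilibrium bid is b(v) = v*(n-1)/n
Step 3: b = 39/100 * 7/8
Step 4: b = 273/800

273/800


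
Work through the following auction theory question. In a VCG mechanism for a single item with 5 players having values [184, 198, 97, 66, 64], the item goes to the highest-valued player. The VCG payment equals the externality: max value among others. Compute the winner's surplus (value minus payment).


Step 1: The winner is the agent with the highest value: agent 1 with value 198
Step 2: Values of other agents: [184, 97, 66, 64]
Step 3: VCG payment = max of others' values = 184
Step 4: Surplus = 198 - 184 = 14

14


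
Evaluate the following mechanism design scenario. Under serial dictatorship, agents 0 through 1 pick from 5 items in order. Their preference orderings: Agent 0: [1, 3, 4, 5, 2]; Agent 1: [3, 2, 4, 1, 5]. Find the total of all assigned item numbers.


Step 1: Agent 0 picks item 1
Step 2: Agent 1 picks item 3
Step 3: Sum = 1 + 3 = 4

4


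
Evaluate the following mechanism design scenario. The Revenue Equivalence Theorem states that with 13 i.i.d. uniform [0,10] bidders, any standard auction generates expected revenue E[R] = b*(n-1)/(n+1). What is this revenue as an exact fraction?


Step 1: By Revenue Equivalence, expected revenue = b*(n-1)/(n+1)
Step 2: Substituting n = 13, b = 10
Step 3: Revenue = 10*(13-1)/(13+1) = 10*12/14
Step 4: Revenue = 120/14 = 60/7

60/7


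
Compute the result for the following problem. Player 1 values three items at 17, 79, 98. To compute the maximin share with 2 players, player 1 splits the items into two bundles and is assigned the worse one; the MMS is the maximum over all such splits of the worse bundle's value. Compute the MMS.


Step 1: Item values = 17, 79, 98
Step 2: Enumerate all 2-bundle partitions and take the smaller bundle:
  Partition 1: {17} vs {79,98} -> bundles 17, 177; min = 17
  Partition 2: {79} vs {17,98} -> bundles 79, 115; min = 79
  Partition 3: {98} vs {17,79} -> bundles 98, 96; min = 96
Step 3: MMS = max(17, 79, 96) = 96

96


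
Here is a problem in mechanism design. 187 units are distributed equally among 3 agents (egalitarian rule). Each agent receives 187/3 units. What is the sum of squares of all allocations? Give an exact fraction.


Step 1: Each agent's share = 187/3
Step 2: Square of each share = (187/3)^2 = 34969/9
Step 3: Sum of squares = 3 * 34969/9 = 34969/3

34969/3


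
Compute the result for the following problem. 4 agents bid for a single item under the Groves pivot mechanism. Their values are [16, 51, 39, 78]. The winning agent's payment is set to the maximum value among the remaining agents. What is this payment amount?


Step 1: The efficient winner is agent 3 with value 78
Step 2: Other agents' values: [16, 51, 39]
Step 3: Pivot payment = max(others) = 51
Step 4: The winner pays 51

51


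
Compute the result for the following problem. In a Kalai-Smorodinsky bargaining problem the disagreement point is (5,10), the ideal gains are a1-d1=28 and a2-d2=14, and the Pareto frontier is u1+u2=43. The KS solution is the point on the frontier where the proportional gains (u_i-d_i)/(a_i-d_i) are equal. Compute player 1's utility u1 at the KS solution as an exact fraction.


Step 1: At the KS point, (u1-d1)/r1 = (u2-d2)/r2 = t and u1+u2 = 43
Step 2: u1 = d1 + r1*t and u2 = d2 + r2*t, so (d1 + r1*t) + (d2 + r2*t) = 43
Step 3: t = (43 - 5 - 10)/(28 + 14) = 28/42 = 2/3
Step 4: u1 = d1 + r1*t = 5 + 28 * 2/3 = 71/3
Step 5: (Check: u2 = d2 + r2*t = 58/3; u1+u2 = 71/3 + 58/3 = 43, on the frontier.)

71/3


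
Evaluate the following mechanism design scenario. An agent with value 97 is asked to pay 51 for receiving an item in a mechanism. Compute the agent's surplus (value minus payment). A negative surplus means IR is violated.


Step 1: Surplus = value - payment = 97 - 51 = 46
Step 2: IR is satisfied (surplus >= 0)

46


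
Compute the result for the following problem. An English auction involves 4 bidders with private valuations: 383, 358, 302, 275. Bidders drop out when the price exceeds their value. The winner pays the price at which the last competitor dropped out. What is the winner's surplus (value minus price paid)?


Step 1: Identify the highest value: 383
Step 2: Identify the second-highest value: 358
Step 3: The final price = second-highest value = 358
Step 4: Surplus = 383 - 358 = 25

25


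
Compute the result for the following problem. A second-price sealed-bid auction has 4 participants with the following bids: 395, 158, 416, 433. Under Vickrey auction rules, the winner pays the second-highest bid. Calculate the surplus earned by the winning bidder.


Step 1: Sort bids in descending order: 433, 416, 395, 158
Step 2: The winning bid is the highest: 433
Step 3: The payment equals the second-highest bid: 416
Step 4: Surplus = winner's bid - payment = 433 - 416 = 17

17


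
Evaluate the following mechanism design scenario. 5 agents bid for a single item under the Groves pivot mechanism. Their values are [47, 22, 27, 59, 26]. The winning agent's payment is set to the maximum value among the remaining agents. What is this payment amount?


Step 1: The efficient winner is agent 3 with value 59
Step 2: Other agents' values: [47, 22, 27, 26]
Step 3: Pivot payment = max(others) = 47
Step 4: The winner pays 47

47


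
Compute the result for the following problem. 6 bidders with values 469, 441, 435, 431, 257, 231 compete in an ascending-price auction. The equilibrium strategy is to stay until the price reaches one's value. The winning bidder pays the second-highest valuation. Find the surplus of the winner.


Step 1: Identify the highest value: 469
Step 2: Identify the second-highest value: 441
Step 3: The final price = second-highest value = 441
Step 4: Surplus = 469 - 441 = 28

28


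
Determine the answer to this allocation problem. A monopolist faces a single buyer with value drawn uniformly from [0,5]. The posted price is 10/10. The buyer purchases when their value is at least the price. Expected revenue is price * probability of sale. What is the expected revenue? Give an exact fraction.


Step 1: Posted price r = 1, value support [0,5]
Step 2: P(v >= r) = (5 - 1)/5 = 4/5
Step 3: Expected revenue = r * P(v >= r) = 1 * 4/5
Step 4: Revenue = 4/5

4/5


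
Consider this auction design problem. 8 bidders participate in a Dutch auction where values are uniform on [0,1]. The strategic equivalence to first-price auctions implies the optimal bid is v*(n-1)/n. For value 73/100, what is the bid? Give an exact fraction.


Step 1: Dutch auctions are strategically equivalent to first-price auctions
Step 2: The equilibrium bid is b(v) = v*(n-1)/n
Step 3: b = 73/100 * 7/8
Step 4: b = 511/800

511/800


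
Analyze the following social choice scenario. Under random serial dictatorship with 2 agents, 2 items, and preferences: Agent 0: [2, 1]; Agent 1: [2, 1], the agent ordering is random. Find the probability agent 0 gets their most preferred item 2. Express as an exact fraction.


Step 1: Agent 0 wants item 2
Step 2: There are 2 possible orderings of agents
Step 3: In 1 orderings, agent 0 gets item 2
Step 4: Probability = 1/2

1/2


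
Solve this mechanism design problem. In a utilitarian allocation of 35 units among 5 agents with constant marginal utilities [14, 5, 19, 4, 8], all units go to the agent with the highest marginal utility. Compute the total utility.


Step 1: The marginal utilities are [14, 5, 19, 4, 8]
Step 2: The highest marginal utility is 19
Step 3: All 35 units go to that agent
Step 4: Total utility = 19 * 35 = 665

665


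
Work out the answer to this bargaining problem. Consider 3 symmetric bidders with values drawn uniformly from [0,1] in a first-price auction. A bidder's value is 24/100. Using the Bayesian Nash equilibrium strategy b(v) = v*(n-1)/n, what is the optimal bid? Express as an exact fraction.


Step 1: The symmetric BNE bidding function is b(v) = v * (n-1) / n
Step 2: Substitute v = 6/25 and n = 3
Step 3: b = 6/25 * 2/3
Step 4: b = 4/25

4/25


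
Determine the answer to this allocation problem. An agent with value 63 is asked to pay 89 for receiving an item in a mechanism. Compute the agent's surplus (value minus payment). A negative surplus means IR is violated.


Step 1: Surplus = value - payment = 63 - 89 = -26
Step 2: IR is violated (surplus < 0)

-26


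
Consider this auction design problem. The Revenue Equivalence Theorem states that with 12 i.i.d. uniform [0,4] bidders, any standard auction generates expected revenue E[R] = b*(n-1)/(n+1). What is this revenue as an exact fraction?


Step 1: By Revenue Equivalence, expected revenue = b*(n-1)/(n+1)
Step 2: Substituting n = 12, b = 4
Step 3: Revenue = 4*(12-1)/(12+1) = 4*11/13
Step 4: Revenue = 44/13

44/13


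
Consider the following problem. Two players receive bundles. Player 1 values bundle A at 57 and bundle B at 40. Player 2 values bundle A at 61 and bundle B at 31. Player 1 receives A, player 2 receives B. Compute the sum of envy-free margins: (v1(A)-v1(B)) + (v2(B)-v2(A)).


Step 1: Player 1's margin = v1(A) - v1(B) = 57 - 40 = 17
Step 2: Player 2's margin = v2(B) - v2(A) = 31 - 61 = -30
Step 3: Total margin = 17 + -30 = -13

-13


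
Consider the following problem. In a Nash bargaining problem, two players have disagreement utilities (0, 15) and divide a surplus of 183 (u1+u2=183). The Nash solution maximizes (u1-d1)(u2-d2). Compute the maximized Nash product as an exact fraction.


Step 1: The Nash solution splits surplus symmetrically above the disagreement point
Step 2: u1 = (total + d1 - d2)/2 = (183 + 0 - 15)/2 = 84
Step 3: u2 = (total - d1 + d2)/2 = (183 - 0 + 15)/2 = 99
Step 4: Nash product = (84 - 0) * (99 - 15)
Step 5: = 84 * 84 = 7056

7056


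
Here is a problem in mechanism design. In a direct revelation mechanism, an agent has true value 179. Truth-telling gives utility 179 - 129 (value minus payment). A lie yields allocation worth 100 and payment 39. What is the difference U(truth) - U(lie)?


Step 1: U(truth) = value - payment = 179 - 129 = 50
Step 2: U(lie) = allocation - payment = 100 - 39 = 61
Step 3: IC gap = 50 - 61 = -11

-11


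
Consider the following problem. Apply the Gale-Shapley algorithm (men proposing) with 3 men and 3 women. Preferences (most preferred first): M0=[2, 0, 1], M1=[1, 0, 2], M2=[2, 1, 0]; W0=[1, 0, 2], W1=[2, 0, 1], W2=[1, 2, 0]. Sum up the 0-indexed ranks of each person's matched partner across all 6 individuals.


Step 1: Run Gale-Shapley (men propose, women hold best offer):
  M0 proposes to W2; she accepts
  M1 proposes to W1; she accepts
  M2 proposes to W2; she switches from M0
  M0 proposes to W0; she accepts
Step 2: Final matching: W0-M0, W1-M1, W2-M2
Step 3: 0-indexed ranks (man's rank of his match, then woman's): 1 + 1 + 0 + 2 + 0 + 1
Step 4: Total rank sum = 5

5


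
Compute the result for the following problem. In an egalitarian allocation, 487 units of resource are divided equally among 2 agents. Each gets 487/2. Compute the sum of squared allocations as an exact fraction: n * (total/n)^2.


Step 1: Each agent's share = 487/2
Step 2: Square of each share = (487/2)^2 = 237169/4
Step 3: Sum of squares = 2 * 237169/4 = 237169/2

237169/2


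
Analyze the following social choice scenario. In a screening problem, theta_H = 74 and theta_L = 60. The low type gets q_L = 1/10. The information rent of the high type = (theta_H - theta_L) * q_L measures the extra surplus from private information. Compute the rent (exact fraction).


Step 1: theta_H - theta_L = 74 - 60 = 14
Step 2: Information rent = (theta_H - theta_L) * q_L
Step 3: = 14 * 1/10
Step 4: = 7/5

7/5


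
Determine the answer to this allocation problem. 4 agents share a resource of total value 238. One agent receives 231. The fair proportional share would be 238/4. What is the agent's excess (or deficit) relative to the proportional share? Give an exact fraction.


Step 1: Proportional share = 238/4 = 119/2
Step 2: Agent's actual allocation = 231
Step 3: Excess = 231 - 119/2 = 343/2

343/2


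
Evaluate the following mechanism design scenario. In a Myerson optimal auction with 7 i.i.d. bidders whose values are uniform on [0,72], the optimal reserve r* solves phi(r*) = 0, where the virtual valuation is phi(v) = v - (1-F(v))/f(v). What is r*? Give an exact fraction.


Step 1: For U[0,72], F(v) = v/72 and f(v) = 1/72
Step 2: phi(v) = v - (1 - v/72)/(1/72) = v - (72 - v) = 2v - 72
Step 3: Set phi(r*) = 0: 2r* - 72 = 0
Step 4: r* = 72/2 = 36 (the number of bidders n = 7 does not enter)

36


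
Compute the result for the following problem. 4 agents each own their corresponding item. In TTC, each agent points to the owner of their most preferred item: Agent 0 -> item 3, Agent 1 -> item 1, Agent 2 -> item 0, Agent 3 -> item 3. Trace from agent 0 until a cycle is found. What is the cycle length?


Step 1: Trace the pointer graph from agent 0: 0 -> 3 -> 3
Step 2: A cycle is detected when we revisit agent 3
Step 3: The cycle is: 3 -> 3
Step 4: Cycle length = 1

1


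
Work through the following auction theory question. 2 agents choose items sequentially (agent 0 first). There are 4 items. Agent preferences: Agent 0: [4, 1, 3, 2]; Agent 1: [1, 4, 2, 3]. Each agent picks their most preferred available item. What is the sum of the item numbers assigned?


Step 1: Agent 0 picks item 4
Step 2: Agent 1 picks item 1
Step 3: Sum = 4 + 1 = 5

5


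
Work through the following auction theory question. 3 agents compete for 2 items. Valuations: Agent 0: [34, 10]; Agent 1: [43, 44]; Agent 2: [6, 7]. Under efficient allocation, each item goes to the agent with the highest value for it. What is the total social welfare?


Step 1: For each item, find the maximum value among all agents.
Step 2: Item 0 -> Agent 1 (value 43)
Step 3: Item 1 -> Agent 1 (value 44)
Step 4: Total welfare = 43 + 44 = 87

87


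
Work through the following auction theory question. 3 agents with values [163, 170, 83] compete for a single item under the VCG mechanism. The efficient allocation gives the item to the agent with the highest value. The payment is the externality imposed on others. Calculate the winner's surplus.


Step 1: The winner is the agent with the highest value: agent 1 with value 170
Step 2: Values of other agents: [163, 83]
Step 3: VCG payment = max of others' values = 163
Step 4: Surplus = 170 - 163 = 7

7


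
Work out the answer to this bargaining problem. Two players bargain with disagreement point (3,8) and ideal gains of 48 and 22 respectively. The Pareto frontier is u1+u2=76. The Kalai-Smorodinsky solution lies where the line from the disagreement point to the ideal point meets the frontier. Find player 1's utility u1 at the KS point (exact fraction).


Step 1: At the KS point, (u1-d1)/r1 = (u2-d2)/r2 = t and u1+u2 = 76
Step 2: u1 = d1 + r1*t and u2 = d2 + r2*t, so (d1 + r1*t) + (d2 + r2*t) = 76
Step 3: t = (76 - 3 - 8)/(48 + 22) = 65/70 = 13/14
Step 4: u1 = d1 + r1*t = 3 + 48 * 13/14 = 333/7
Step 5: (Check: u2 = d2 + r2*t = 199/7; u1+u2 = 333/7 + 199/7 = 76, on the frontier.)

333/7


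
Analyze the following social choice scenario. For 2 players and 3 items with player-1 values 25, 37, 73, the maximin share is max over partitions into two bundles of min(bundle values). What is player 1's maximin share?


Step 1: Item values = 25, 37, 73
Step 2: Enumerate all 2-bundle partitions and take the smaller bundle:
  Partition 1: {25} vs {37,73} -> bundles 25, 110; min = 25
  Partition 2: {37} vs {25,73} -> bundles 37, 98; min = 37
  Partition 3: {73} vs {25,37} -> bundles 73, 62; min = 62
Step 3: MMS = max(25, 37, 62) = 62

62


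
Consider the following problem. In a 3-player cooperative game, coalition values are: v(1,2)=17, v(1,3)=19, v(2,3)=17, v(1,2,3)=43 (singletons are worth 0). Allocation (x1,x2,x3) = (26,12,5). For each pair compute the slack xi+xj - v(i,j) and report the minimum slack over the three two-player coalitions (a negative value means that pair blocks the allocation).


Step 1: Slack for coalition (1,2): x1+x2 - v12 = 38 - 17 = 21
Step 2: Slack for coalition (1,3): x1+x3 - v13 = 31 - 19 = 12
Step 3: Slack for coalition (2,3): x2+x3 - v23 = 17 - 17 = 0
Step 4: Minimum slack = min(21, 12, 0) = 0, attained by (2,3); no pair can gain by deviating, so the allocation is in the core

0


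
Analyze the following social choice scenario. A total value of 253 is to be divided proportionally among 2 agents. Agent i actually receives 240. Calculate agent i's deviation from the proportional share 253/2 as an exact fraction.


Step 1: Proportional share = 253/2
Step 2: Agent's actual allocation = 240
Step 3: Excess = 240 - 253/2 = 227/2

227/2


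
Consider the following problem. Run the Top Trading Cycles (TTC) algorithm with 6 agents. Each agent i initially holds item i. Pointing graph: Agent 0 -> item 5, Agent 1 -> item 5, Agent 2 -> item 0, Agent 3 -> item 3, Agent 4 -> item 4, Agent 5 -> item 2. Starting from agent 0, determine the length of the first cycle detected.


Step 1: Trace the pointer graph from agent 0: 0 -> 5 -> 2 -> 0
Step 2: A cycle is detected when we revisit agent 0
Step 3: The cycle is: 0 -> 5 -> 2 -> 0
Step 4: Cycle length = 3

3


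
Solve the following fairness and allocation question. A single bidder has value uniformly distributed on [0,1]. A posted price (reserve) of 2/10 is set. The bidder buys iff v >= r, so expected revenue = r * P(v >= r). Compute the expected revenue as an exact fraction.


Step 1: Posted price r = 1/5, value support [0,1]
Step 2: P(v >= r) = (1 - 1/5)/1 = 4/5
Step 3: Expected revenue = r * P(v >= r) = 1/5 * 4/5
Step 4: Revenue = 4/25

4/25


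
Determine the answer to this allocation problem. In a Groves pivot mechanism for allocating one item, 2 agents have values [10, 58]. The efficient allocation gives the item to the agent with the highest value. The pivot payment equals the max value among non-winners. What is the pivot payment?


Step 1: The efficient winner is agent 1 with value 58
Step 2: Other agents' values: [10]
Step 3: Pivot payment = max(others) = 10
Step 4: The winner pays 10

10


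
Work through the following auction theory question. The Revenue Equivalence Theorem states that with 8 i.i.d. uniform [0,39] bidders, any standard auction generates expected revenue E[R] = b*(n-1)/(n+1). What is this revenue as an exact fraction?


Step 1: By Revenue Equivalence, expected revenue = b*(n-1)/(n+1)
Step 2: Substituting n = 8, b = 39
Step 3: Revenue = 39*(8-1)/(8+1) = 39*7/9
Step 4: Revenue = 273/9 = 91/3

91/3


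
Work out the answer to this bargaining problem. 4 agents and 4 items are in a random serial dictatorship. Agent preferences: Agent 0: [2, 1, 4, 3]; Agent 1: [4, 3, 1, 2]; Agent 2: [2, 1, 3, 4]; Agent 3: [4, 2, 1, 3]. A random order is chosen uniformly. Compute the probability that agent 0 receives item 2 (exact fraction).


Step 1: Agent 0 wants item 2
Step 2: There are 24 possible orderings of agents
Step 3: In 11 orderings, agent 0 gets item 2
Step 4: Probability = 11/24

11/24


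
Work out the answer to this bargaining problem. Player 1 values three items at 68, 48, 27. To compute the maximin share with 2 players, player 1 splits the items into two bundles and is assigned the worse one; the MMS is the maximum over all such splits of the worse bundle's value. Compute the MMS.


Step 1: Item values = 68, 48, 27
Step 2: Enumerate all 2-bundle partitions and take the smaller bundle:
  Partition 1: {68} vs {48,27} -> bundles 68, 75; min = 68
  Partition 2: {48} vs {68,27} -> bundles 48, 95; min = 48
  Partition 3: {27} vs {68,48} -> bundles 27, 116; min = 27
Step 3: MMS = max(68, 48, 27) = 68

68


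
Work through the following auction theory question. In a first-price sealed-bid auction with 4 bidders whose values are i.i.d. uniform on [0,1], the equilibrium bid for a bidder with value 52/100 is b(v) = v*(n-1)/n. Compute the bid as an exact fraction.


Step 1: The symmetric BNE bidding function is b(v) = v * (n-1) / n
Step 2: Substitute v = 13/25 and n = 4
Step 3: b = 13/25 * 3/4
Step 4: b = 39/100

39/100


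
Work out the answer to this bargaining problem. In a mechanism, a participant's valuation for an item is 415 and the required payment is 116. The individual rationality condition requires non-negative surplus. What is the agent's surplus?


Step 1: Surplus = value - payment = 415 - 116 = 299
Step 2: IR is satisfied (surplus >= 0)

299


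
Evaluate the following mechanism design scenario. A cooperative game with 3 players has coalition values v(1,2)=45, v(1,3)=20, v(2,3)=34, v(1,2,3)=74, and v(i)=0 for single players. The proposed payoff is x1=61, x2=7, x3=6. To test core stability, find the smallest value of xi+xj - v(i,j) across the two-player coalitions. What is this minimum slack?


Step 1: Slack for coalition (1,2): x1+x2 - v12 = 68 - 45 = 23
Step 2: Slack for coalition (1,3): x1+x3 - v13 = 67 - 20 = 47
Step 3: Slack for coalition (2,3): x2+x3 - v23 = 13 - 34 = -21
Step 4: Minimum slack = min(23, 47, -21) = -21, attained by (2,3); coalition (2,3) can block (slack < 0), so the allocation is not in the core

-21


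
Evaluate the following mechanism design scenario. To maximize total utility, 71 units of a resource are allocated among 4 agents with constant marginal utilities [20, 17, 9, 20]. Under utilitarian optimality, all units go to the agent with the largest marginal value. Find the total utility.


Step 1: The marginal utilities are [20, 17, 9, 20]
Step 2: The highest marginal utility is 20
Step 3: All 71 units go to that agent
Step 4: Total utility = 20 * 71 = 1420

1420


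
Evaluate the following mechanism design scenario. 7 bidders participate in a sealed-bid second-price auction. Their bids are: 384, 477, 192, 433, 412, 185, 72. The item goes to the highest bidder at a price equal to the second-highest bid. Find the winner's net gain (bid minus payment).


Step 1: Sort bids in descending order: 477, 433, 412, 384, 192, 185, 72
Step 2: The winning bid is the highest: 477
Step 3: The payment equals the second-highest bid: 433
Step 4: Surplus = winner's bid - payment = 477 - 433 = 44

44


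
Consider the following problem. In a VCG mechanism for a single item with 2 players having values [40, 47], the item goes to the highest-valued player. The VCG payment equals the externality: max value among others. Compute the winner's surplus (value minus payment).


Step 1: The winner is the agent with the highest value: agent 1 with value 47
Step 2: Values of other agents: [40]
Step 3: VCG payment = max of others' values = 40
Step 4: Surplus = 47 - 40 = 7

7


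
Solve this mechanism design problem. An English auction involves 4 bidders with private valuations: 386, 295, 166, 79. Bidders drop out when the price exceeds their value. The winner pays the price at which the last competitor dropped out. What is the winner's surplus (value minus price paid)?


Step 1: Identify the highest value: 386
Step 2: Identify the second-highest value: 295
Step 3: The final price = second-highest value = 295
Step 4: Surplus = 386 - 295 = 91

91


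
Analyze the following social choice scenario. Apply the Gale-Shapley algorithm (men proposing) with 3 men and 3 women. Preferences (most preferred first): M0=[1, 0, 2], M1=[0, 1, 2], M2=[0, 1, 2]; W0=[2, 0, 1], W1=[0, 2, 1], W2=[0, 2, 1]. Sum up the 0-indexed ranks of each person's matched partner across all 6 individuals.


Step 1: Run Gale-Shapley (men propose, women hold best offer):
  M0 proposes to W1; she accepts
  M1 proposes to W0; she accepts
  M2 proposes to W0; she switches from M1
  M1 proposes to W1; rejected
  M1 proposes to W2; she accepts
Step 2: Final matching: W0-M2, W1-M0, W2-M1
Step 3: 0-indexed ranks (man's rank of his match, then woman's): 0 + 0 + 0 + 0 + 2 + 2
Step 4: Total rank sum = 4

4


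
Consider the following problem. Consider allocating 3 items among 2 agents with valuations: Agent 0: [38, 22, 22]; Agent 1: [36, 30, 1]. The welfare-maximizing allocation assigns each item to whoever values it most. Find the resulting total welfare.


Step 1: For each item, find the maximum value among all agents.
Step 2: Item 0 -> Agent 0 (value 38)
Step 3: Item 1 -> Agent 1 (value 30)
Step 4: Item 2 -> Agent 0 (value 22)
Step 5: Total welfare = 38 + 30 + 22 = 90

90


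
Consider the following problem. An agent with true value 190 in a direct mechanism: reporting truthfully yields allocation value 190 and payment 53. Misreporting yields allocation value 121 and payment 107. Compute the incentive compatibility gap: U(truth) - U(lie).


Step 1: U(truth) = value - payment = 190 - 53 = 137
Step 2: U(lie) = allocation - payment = 121 - 107 = 14
Step 3: IC gap = 137 - 14 = 123

123


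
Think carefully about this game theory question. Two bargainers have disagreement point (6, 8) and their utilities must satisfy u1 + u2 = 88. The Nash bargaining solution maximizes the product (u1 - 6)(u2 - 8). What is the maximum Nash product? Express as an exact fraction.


Step 1: The Nash solution splits surplus symmetrically above the disagreement point
Step 2: u1 = (total + d1 - d2)/2 = (88 + 6 - 8)/2 = 43
Step 3: u2 = (total - d1 + d2)/2 = (88 - 6 + 8)/2 = 45
Step 4: Nash product = (43 - 6) * (45 - 8)
Step 5: = 37 * 37 = 1369

1369


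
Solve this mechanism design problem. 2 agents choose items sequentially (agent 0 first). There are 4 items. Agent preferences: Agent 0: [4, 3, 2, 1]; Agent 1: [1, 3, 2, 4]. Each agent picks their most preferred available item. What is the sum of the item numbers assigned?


Step 1: Agent 0 picks item 4
Step 2: Agent 1 picks item 1
Step 3: Sum = 4 + 1 = 5

5


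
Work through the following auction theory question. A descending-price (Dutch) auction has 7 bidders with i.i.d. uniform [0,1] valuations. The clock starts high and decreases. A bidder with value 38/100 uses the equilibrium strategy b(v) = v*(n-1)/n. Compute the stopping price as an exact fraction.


Step 1: Dutch auctions are strategically equivalent to first-price auctions
Step 2: The equilibrium bid is b(v) = v*(n-1)/n
Step 3: b = 19/50 * 6/7
Step 4: b = 57/175

57/175


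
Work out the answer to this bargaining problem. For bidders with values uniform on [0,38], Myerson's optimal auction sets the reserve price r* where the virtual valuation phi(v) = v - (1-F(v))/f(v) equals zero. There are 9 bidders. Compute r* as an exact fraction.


Step 1: For U[0,38], F(v) = v/38 and f(v) = 1/38
Step 2: phi(v) = v - (1 - v/38)/(1/38) = v - (38 - v) = 2v - 38
Step 3: Set phi(r*) = 0: 2r* - 38 = 0
Step 4: r* = 38/2 = 19 (the number of bidders n = 9 does not enter)

19


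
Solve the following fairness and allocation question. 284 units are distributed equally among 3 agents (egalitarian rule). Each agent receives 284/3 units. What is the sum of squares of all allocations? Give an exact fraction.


Step 1: Each agent's share = 284/3
Step 2: Square of each share = (284/3)^2 = 80656/9
Step 3: Sum of squares = 3 * 80656/9 = 80656/3

80656/3


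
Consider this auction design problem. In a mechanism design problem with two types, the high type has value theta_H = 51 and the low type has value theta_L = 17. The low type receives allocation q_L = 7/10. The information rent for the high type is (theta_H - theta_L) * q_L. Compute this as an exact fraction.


Step 1: theta_H - theta_L = 51 - 17 = 34
Step 2: Information rent = (theta_H - theta_L) * q_L
Step 3: = 34 * 7/10
Step 4: = 119/5

119/5


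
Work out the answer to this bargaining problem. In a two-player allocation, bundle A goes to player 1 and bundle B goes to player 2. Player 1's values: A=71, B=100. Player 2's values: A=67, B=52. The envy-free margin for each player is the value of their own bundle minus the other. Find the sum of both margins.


Step 1: Player 1's margin = v1(A) - v1(B) = 71 - 100 = -29
Step 2: Player 2's margin = v2(B) - v2(A) = 52 - 67 = -15
Step 3: Total margin = -29 + -15 = -44

-44


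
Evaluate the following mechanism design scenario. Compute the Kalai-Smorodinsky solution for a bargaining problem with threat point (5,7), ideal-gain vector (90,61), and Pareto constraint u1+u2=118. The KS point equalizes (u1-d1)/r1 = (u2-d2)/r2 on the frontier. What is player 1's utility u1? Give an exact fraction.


Step 1: At the KS point, (u1-d1)/r1 = (u2-d2)/r2 = t and u1+u2 = 118
Step 2: u1 = d1 + r1*t and u2 = d2 + r2*t, so (d1 + r1*t) + (d2 + r2*t) = 118
Step 3: t = (118 - 5 - 7)/(90 + 61) = 106/151
Step 4: u1 = d1 + r1*t = 5 + 90 * 106/151 = 10295/151
Step 5: (Check: u2 = d2 + r2*t = 7523/151; u1+u2 = 10295/151 + 7523/151 = 118, on the frontier.)

10295/151


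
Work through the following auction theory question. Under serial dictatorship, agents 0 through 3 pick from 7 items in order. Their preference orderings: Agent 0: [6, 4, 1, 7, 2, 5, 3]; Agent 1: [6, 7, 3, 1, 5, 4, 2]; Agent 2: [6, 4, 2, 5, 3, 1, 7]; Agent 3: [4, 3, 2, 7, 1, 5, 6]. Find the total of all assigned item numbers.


Step 1: Agent 0 picks item 6
Step 2: Agent 1 picks item 7
Step 3: Agent 2 picks item 4
Step 4: Agent 3 picks item 3
Step 5: Sum = 6 + 7 + 4 + 3 = 20

20


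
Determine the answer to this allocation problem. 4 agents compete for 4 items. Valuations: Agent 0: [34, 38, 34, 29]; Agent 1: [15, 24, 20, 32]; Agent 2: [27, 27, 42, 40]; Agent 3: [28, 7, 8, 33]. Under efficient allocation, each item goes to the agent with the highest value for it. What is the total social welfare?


Step 1: For each item, find the maximum value among all agents.
Step 2: Item 0 -> Agent 0 (value 34)
Step 3: Item 1 -> Agent 0 (value 38)
Step 4: Item 2 -> Agent 2 (value 42)
Step 5: Item 3 -> Agent 2 (value 40)
Step 6: Total welfare = 34 + 38 + 42 + 40 = 154

154


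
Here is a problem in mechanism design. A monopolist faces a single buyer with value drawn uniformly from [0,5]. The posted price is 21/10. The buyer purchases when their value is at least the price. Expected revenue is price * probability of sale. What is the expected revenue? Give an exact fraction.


Step 1: Posted price r = 21/10, value support [0,5]
Step 2: P(v >= r) = (5 - 21/10)/5 = 29/50
Step 3: Expected revenue = r * P(v >= r) = 21/10 * 29/50
Step 4: Revenue = 609/500

609/500


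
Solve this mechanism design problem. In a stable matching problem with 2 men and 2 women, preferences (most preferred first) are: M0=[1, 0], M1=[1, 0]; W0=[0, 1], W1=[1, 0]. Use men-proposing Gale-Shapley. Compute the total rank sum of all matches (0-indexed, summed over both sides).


Step 1: Run Gale-Shapley (men propose, women hold best offer):
  M0 proposes to W1; she accepts
  M1 proposes to W1; she switches from M0
  M0 proposes to W0; she accepts
Step 2: Final matching: W0-M0, W1-M1
Step 3: 0-indexed ranks (man's rank of his match, then woman's): 1 + 0 + 0 + 0
Step 4: Total rank sum = 1

1


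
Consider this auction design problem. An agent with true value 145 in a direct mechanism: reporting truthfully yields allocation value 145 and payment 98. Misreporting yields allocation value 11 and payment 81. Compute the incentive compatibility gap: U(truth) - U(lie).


Step 1: U(truth) = value - payment = 145 - 98 = 47
Step 2: U(lie) = allocation - payment = 11 - 81 = -70
Step 3: IC gap = 47 - (-70) = 117

117


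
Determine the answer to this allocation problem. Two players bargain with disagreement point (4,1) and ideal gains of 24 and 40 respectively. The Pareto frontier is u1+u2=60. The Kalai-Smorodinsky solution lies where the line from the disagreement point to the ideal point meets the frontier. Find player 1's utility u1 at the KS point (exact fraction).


Step 1: At the KS point, (u1-d1)/r1 = (u2-d2)/r2 = t and u1+u2 = 60
Step 2: u1 = d1 + r1*t and u2 = d2 + r2*t, so (d1 + r1*t) + (d2 + r2*t) = 60
Step 3: t = (60 - 4 - 1)/(24 + 40) = 55/64
Step 4: u1 = d1 + r1*t = 4 + 24 * 55/64 = 197/8
Step 5: (Check: u2 = d2 + r2*t = 283/8; u1+u2 = 197/8 + 283/8 = 60, on the frontier.)

197/8


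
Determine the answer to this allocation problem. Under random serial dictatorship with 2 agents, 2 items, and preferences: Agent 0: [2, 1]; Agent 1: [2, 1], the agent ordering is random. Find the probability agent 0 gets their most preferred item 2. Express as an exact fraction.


Step 1: Agent 0 wants item 2
Step 2: There are 2 possible orderings of agents
Step 3: In 1 orderings, agent 0 gets item 2
Step 4: Probability = 1/2

1/2


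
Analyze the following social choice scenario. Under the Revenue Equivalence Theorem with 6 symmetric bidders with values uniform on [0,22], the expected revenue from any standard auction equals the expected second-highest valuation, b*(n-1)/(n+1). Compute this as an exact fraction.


Step 1: By Revenue Equivalence, expected revenue = b*(n-1)/(n+1)
Step 2: Substituting n = 6, b = 22
Step 3: Revenue = 22*(6-1)/(6+1) = 22*5/7
Step 4: Revenue = 110/7

110/7


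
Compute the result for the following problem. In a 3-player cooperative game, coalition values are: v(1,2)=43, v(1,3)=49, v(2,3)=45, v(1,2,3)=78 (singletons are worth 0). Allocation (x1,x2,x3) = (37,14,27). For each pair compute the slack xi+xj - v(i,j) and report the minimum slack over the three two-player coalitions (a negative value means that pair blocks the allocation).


Step 1: Slack for coalition (1,2): x1+x2 - v12 = 51 - 43 = 8
Step 2: Slack for coalition (1,3): x1+x3 - v13 = 64 - 49 = 15
Step 3: Slack for coalition (2,3): x2+x3 - v23 = 41 - 45 = -4
Step 4: Minimum slack = min(8, 15, -4) = -4, attained by (2,3); coalition (2,3) can block (slack < 0), so the allocation is not in the core

-4


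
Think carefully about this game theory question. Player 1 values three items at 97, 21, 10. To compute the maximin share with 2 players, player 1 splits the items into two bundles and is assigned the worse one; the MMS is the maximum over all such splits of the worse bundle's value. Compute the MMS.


Step 1: Item values = 97, 21, 10
Step 2: Enumerate all 2-bundle partitions and take the smaller bundle:
  Partition 1: {97} vs {21,10} -> bundles 97, 31; min = 31
  Partition 2: {21} vs {97,10} -> bundles 21, 107; min = 21
  Partition 3: {10} vs {97,21} -> bundles 10, 118; min = 10
Step 3: MMS = max(31, 21, 10) = 31

31


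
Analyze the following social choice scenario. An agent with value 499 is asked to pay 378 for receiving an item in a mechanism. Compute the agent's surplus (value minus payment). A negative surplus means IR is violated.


Step 1: Surplus = value - payment = 499 - 378 = 121
Step 2: IR is satisfied (surplus >= 0)

121


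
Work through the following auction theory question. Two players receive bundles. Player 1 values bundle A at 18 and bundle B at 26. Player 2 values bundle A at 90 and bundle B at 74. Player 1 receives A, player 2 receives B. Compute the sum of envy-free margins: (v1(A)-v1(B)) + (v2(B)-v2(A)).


Step 1: Player 1's margin = v1(A) - v1(B) = 18 - 26 = -8
Step 2: Player 2's margin = v2(B) - v2(A) = 74 - 90 = -16
Step 3: Total margin = -8 + -16 = -24

-24


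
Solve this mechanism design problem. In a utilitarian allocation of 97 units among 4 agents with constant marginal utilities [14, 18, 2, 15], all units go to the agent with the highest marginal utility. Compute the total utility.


Step 1: The marginal utilities are [14, 18, 2, 15]
Step 2: The highest marginal utility is 18
Step 3: All 97 units go to that agent
Step 4: Total utility = 18 * 97 = 1746

1746


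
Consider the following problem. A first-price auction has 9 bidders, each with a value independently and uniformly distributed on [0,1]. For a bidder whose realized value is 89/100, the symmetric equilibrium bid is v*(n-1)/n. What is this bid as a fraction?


Step 1: The symmetric BNE bidding function is b(v) = v * (n-1) / n
Step 2: Substitute v = 89/100 and n = 9
Step 3: b = 89/100 * 8/9
Step 4: b = 178/225

178/225
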